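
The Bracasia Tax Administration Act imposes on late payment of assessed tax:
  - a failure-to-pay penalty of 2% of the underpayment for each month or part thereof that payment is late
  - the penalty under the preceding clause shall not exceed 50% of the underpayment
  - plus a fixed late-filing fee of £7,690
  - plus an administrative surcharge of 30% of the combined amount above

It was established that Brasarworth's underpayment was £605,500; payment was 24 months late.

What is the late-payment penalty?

Accrued rate: 2% × 24 = 48%, capped at 50% → 48%
Failure-to-pay penalty: 48% of £605,500 = £290,640
Penalty before surcharge: £290,640 + £7,690 = £298,330
Administrative surcharge: 30% of £298,330 = £89,499
Total penalty: £298,330 + £89,499 = £387,829

£387,829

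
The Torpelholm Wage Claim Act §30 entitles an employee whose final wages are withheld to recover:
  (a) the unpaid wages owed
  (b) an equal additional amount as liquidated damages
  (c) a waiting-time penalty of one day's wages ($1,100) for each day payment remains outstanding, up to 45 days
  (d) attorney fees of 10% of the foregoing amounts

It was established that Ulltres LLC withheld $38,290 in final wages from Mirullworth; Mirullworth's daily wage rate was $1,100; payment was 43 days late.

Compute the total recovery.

Liquidated damages (equal amount): $38,290
Penalty days: min(43, 45) = 43
Waiting-time penalty: 43 × $1,100 = $47,300
Subtotal: $38,290 + $38,290 + $47,300 = $123,880
Attorney fees: 10% of $123,880 = $12,388
Total award: $123,880 + $12,388 = $136,268

$136,268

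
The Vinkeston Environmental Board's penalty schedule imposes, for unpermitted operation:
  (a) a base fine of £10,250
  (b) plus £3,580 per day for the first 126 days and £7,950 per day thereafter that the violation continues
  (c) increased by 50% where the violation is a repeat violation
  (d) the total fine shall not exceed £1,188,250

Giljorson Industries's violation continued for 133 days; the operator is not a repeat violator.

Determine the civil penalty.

First 126 days: 126 × £3,580 = £451,080
Remaining days: (133 − 126) × £7,950 = £55,650
Per-day component: £451,080 + £55,650 = £506,730
Base plus per-day: £10,250 + £506,730 = £516,980
The operator is not a repeat violator: no 50% increase.
Cap at £1,188,250: £516,980 is within the cap, no reduction.

£516,980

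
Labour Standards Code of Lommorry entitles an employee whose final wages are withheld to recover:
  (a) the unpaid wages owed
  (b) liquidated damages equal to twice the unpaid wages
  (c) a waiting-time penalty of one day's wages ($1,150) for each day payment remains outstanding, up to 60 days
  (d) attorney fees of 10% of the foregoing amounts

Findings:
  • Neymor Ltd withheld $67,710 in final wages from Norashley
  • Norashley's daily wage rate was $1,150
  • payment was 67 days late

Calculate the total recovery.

Doubled: 2 × $67,710 = $135,420
Penalty days: min(67, 60) = 60
Waiting-time penalty: 60 × $1,150 = $69,000
Subtotal: $67,710 + $135,420 + $69,000 = $272,130
Attorney fees: 10% of $272,130 = $27,213
Total award: $272,130 + $27,213 = $299,343

$299,343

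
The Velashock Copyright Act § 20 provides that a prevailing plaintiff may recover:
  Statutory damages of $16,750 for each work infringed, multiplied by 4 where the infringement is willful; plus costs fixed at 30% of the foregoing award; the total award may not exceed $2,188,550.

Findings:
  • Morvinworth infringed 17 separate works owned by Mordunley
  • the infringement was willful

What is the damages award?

$1,480,700

Statutory damages: 17 × $16,750 = $284,750
Multiplied by 4: 4 × $284,750 = $1,139,000
Costs: 30% of $1,139,000 = $341,700
Award plus costs: $1,139,000 + $341,700 = $1,480,700
Cap at $2,188,550: $1,480,700 is within the cap, no reduction.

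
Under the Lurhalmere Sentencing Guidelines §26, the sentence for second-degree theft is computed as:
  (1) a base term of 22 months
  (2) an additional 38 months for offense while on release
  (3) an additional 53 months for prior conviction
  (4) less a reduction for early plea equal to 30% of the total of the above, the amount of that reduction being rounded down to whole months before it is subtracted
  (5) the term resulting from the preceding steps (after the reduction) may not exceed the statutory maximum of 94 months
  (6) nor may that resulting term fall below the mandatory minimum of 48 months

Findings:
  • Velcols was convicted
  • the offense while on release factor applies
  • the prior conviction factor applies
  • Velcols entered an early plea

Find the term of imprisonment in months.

Offense while on release enhancement: +38 months
Prior conviction enhancement: +53 months
Adjusted term: 22 months + 38 months + 53 months = 113 months
Early plea reduction: 30% of 113 months = 33 months (rounded down)
After reduction: 113 − 33 = 80 months
Cap at 94 months: 80 months is within the cap, no reduction.
Minimum 48 months: 80 months meets the minimum, no increase.

80 months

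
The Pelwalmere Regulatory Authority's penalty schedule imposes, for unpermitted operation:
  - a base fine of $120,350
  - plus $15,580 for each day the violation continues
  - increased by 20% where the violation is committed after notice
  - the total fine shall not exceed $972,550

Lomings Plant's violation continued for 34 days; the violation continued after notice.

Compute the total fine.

Per-day component: 34 × $15,580 = $529,720
Base plus per-day: $120,350 + $529,720 = $650,070
Enhancement: 20% of $650,070 = $130,014
Enhanced fine: $650,070 + $130,014 = $780,084
Cap at $972,550: $780,084 is within the cap, no reduction.

Civil penalty: $780,084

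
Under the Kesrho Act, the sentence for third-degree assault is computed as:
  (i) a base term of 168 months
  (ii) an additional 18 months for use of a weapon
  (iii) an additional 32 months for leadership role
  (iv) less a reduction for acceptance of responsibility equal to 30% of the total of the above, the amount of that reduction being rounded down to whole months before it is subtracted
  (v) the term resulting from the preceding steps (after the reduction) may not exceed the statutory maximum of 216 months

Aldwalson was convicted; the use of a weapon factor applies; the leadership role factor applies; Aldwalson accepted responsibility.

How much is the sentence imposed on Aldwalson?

153 months

Use of a weapon enhancement: +18 months
Leadership role enhancement: +32 months
Adjusted term: 168 months + 18 months + 32 months = 218 months
Acceptance of responsibility reduction: 30% of 218 months = 65 months (rounded down)
After reduction: 218 − 65 = 153 months
Cap at 216 months: 153 months is within the cap, no reduction.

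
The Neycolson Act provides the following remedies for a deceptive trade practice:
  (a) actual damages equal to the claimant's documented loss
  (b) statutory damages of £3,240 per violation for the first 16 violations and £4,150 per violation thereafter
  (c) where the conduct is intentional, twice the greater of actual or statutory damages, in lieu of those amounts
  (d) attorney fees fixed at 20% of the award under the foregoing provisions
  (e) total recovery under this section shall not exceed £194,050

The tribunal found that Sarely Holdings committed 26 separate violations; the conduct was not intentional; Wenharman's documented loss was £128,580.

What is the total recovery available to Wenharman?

Total recovery: £194,050

First 16 violations: 16 × £3,240 = £51,840
Remaining violations: (26 − 16) × £4,150 = £41,500
Statutory damages: £51,840 + £41,500 = £93,340
Conduct not intentional: the in-lieu enhancement does not apply.
Actual plus statutory damages: £128,580 + £93,340 = £221,920
Attorney fees: 20% of £221,920 = £44,384
Total before cap: £221,920 + £44,384 = £266,304
Cap at £194,050: £266,304 exceeds the cap → £194,050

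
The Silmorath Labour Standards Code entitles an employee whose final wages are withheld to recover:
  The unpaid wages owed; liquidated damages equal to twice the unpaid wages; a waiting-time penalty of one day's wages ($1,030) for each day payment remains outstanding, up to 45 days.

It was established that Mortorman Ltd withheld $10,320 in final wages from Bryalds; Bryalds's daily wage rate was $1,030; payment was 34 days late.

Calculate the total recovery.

$65,980

Doubled: 2 × $10,320 = $20,640
Penalty days: min(34, 45) = 34
Waiting-time penalty: 34 × $1,030 = $35,020
Total award: $10,320 + $20,640 + $35,020 = $65,980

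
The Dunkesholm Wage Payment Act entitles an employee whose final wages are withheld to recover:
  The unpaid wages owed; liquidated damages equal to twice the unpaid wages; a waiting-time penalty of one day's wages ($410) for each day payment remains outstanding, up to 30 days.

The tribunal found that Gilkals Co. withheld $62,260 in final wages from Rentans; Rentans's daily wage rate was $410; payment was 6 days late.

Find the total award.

Doubled: 2 × $62,260 = $124,520
Penalty days: min(6, 30) = 6
Waiting-time penalty: 6 × $410 = $2,460
Total award: $62,260 + $124,520 + $2,460 = $189,240

$189,240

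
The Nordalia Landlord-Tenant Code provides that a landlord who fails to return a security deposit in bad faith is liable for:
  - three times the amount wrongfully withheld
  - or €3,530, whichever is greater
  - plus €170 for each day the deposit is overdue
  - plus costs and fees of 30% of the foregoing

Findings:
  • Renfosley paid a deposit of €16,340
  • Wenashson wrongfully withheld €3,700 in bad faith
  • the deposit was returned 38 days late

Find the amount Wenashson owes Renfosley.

Trebled: 3 × €3,700 = €11,100
Minimum €3,530: €11,100 meets the minimum, no increase.
Late-return penalty: 38 × €170 = €6,460
Damages plus late penalty: €11,100 + €6,460 = €17,560
Costs and fees: 30% of €17,560 = €5,268
Total recovery: €17,560 + €5,268 = €22,828

€22,828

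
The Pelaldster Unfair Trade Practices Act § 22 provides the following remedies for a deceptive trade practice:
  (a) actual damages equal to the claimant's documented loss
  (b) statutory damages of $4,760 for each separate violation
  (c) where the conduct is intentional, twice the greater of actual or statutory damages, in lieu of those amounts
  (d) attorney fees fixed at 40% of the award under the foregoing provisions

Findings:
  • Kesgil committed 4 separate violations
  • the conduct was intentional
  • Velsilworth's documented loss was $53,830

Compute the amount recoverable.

$150,724

Statutory damages: 4 × $4,760 = $19,040
Greater of actual damages ($53,830) or statutory damages ($19,040): $53,830
Doubled: 2 × $53,830 = $107,660
Attorney fees: 40% of $107,660 = $43,064
Total recovery: $107,660 + $43,064 = $150,724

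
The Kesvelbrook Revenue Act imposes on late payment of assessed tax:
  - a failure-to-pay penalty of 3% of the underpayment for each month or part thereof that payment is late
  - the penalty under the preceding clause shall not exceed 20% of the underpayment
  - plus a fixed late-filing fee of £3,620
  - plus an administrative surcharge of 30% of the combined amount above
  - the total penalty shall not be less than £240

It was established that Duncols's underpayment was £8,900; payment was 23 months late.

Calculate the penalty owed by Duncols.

Accrued rate: 3% × 23 = 69%, capped at 20% → 20%
Failure-to-pay penalty: 20% of £8,900 = £1,780
Penalty before surcharge: £1,780 + £3,620 = £5,400
Administrative surcharge: 30% of £5,400 = £1,620
Total penalty: £5,400 + £1,620 = £7,020
Minimum £240: £7,020 meets the minimum, no increase.

£7,020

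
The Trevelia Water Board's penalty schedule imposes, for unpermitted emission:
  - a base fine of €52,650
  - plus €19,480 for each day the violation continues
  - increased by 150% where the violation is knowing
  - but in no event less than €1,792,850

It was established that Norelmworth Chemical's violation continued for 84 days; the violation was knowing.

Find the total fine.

Per-day component: 84 × €19,480 = €1,636,320
Base plus per-day: €52,650 + €1,636,320 = €1,688,970
Enhancement: 150% of €1,688,970 = €2,533,455
Enhanced fine: €1,688,970 + €2,533,455 = €4,222,425
Minimum €1,792,850: €4,222,425 meets the minimum, no increase.

€4,222,425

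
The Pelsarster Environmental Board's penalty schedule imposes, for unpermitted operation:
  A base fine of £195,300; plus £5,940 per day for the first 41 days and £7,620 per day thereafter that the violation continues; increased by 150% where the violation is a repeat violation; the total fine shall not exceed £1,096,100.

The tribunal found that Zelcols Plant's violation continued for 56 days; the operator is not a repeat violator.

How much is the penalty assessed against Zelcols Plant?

£553,140

First 41 days: 41 × £5,940 = £243,540
Remaining days: (56 − 41) × £7,620 = £114,300
Per-day component: £243,540 + £114,300 = £357,840
Base plus per-day: £195,300 + £357,840 = £553,140
The operator is not a repeat violator: no 150% increase.
Cap at £1,096,100: £553,140 is within the cap, no reduction.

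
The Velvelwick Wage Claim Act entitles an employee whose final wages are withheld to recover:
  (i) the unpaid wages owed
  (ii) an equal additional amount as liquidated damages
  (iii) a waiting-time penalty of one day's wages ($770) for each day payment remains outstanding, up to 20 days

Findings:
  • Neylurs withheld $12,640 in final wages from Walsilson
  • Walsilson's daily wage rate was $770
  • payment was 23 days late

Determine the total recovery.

Total award: $40,680

Liquidated damages (equal amount): $12,640
Penalty days: min(23, 20) = 20
Waiting-time penalty: 20 × $770 = $15,400
Total award: $12,640 + $12,640 + $15,400 = $40,680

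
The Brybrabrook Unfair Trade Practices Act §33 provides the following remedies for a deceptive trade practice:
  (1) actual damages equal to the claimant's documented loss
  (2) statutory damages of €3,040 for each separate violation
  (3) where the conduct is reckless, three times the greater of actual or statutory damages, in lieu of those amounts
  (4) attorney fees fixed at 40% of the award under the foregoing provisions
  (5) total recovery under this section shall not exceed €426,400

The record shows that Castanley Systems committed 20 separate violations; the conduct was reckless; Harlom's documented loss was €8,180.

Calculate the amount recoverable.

€255,360

Statutory damages: 20 × €3,040 = €60,800
Greater of actual damages (€8,180) or statutory damages (€60,800): €60,800
Trebled: 3 × €60,800 = €182,400
Attorney fees: 40% of €182,400 = €72,960
Total before cap: €182,400 + €72,960 = €255,360
Cap at €426,400: €255,360 is within the cap, no reduction.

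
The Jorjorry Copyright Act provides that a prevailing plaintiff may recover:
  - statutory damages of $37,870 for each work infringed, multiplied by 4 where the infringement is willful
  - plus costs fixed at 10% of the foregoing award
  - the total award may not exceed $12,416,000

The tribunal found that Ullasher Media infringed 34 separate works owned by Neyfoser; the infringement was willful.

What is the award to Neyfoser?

Statutory damages: 34 × $37,870 = $1,287,580
Multiplied by 4: 4 × $1,287,580 = $5,150,320
Costs: 10% of $5,150,320 = $515,032
Award plus costs: $5,150,320 + $515,032 = $5,665,352
Cap at $12,416,000: $5,665,352 is within the cap, no reduction.

$5,665,352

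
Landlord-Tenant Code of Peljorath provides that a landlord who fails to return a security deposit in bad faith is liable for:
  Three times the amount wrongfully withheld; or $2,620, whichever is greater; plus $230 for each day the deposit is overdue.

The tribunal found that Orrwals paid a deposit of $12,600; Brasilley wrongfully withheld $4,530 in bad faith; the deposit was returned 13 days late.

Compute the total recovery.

Trebled: 3 × $4,530 = $13,590
Minimum $2,620: $13,590 meets the minimum, no increase.
Late-return penalty: 13 × $230 = $2,990
Damages plus late penalty: $13,590 + $2,990 = $16,580

Recovery: $16,580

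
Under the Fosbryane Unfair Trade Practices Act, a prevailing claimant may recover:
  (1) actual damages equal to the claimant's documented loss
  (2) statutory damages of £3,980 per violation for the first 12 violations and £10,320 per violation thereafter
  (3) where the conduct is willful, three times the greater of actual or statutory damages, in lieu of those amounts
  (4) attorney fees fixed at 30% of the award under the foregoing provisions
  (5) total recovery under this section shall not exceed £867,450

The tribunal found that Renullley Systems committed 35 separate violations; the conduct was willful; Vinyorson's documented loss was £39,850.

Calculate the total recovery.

First 12 violations: 12 × £3,980 = £47,760
Remaining violations: (35 − 12) × £10,320 = £237,360
Statutory damages: £47,760 + £237,360 = £285,120
Greater of actual damages (£39,850) or statutory damages (£285,120): £285,120
Trebled: 3 × £285,120 = £855,360
Attorney fees: 30% of £855,360 = £256,608
Total before cap: £855,360 + £256,608 = £1,111,968
Cap at £867,450: £1,111,968 exceeds the cap → £867,450

£867,450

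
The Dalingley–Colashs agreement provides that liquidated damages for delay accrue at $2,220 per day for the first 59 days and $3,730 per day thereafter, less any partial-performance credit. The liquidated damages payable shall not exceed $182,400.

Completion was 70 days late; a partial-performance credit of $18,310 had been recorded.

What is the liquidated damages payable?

First 59 days: 59 × $2,220 = $130,980
Remaining days: (70 − 59) × $3,730 = $41,030
Accrued per-day damages: $130,980 + $41,030 = $172,010
Less partial-performance credit: $172,010 − $18,310 = $153,700
Cap at $182,400: $153,700 is within the cap, no reduction.

$153,700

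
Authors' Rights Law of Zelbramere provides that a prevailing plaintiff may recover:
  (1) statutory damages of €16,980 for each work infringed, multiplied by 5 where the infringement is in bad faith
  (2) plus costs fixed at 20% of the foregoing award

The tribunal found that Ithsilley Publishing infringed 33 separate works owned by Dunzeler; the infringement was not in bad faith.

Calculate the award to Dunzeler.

Statutory damages: 33 × €16,980 = €560,340
Infringement not in bad faith: no ×5 enhancement.
Costs: 20% of €560,340 = €112,068
Award plus costs: €560,340 + €112,068 = €672,408

€672,408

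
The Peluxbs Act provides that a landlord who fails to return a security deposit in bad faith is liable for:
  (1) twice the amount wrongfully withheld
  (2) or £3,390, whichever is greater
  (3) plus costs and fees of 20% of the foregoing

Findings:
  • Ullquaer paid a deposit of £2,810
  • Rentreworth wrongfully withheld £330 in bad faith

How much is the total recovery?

£4,068

Doubled: 2 × £330 = £660
Minimum £3,390: £660 is below the minimum → £3,390
Costs and fees: 20% of £3,390 = £678
Total recovery: £3,390 + £678 = £4,068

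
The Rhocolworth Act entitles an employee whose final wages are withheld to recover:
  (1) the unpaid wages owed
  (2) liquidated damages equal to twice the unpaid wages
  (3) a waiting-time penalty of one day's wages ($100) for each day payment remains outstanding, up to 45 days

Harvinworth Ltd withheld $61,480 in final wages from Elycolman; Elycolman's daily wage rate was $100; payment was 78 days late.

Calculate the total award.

Doubled: 2 × $61,480 = $122,960
Penalty days: min(78, 45) = 45
Waiting-time penalty: 45 × $100 = $4,500
Total award: $61,480 + $122,960 + $4,500 = $188,940

Total award: $188,940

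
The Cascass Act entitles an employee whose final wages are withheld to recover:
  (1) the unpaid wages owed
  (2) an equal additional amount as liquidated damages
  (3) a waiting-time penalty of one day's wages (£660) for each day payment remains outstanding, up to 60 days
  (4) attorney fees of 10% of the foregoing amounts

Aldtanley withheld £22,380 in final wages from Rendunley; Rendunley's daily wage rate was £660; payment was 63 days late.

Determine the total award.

Total award: £92,796

Liquidated damages (equal amount): £22,380
Penalty days: min(63, 60) = 60
Waiting-time penalty: 60 × £660 = £39,600
Subtotal: £22,380 + £22,380 + £39,600 = £84,360
Attorney fees: 10% of £84,360 = £8,436
Total award: £84,360 + £8,436 = £92,796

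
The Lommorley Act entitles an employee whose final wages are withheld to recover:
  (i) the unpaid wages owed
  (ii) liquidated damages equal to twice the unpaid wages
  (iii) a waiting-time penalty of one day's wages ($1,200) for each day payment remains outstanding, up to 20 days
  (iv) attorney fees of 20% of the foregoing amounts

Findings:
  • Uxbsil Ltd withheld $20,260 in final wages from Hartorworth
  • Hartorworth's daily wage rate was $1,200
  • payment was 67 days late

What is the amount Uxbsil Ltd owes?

Doubled: 2 × $20,260 = $40,520
Penalty days: min(67, 20) = 20
Waiting-time penalty: 20 × $1,200 = $24,000
Subtotal: $20,260 + $40,520 + $24,000 = $84,780
Attorney fees: 20% of $84,780 = $16,956
Total award: $84,780 + $16,956 = $101,736

$101,736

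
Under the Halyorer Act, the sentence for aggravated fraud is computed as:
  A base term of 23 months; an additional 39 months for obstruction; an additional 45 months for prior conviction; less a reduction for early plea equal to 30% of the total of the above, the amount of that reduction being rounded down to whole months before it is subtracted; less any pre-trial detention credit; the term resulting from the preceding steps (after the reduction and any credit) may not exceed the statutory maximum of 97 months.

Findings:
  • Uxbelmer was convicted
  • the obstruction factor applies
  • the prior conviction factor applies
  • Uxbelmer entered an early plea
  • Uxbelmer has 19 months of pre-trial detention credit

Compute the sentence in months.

56 months

Obstruction enhancement: +39 months
Prior conviction enhancement: +45 months
Adjusted term: 23 months + 39 months + 45 months = 107 months
Early plea reduction: 30% of 107 months = 32 months (rounded down)
After reduction: 107 − 32 = 75 months
Less pre-trial detention credit: 75 months − 19 months = 56 months
Cap at 97 months: 56 months is within the cap, no reduction.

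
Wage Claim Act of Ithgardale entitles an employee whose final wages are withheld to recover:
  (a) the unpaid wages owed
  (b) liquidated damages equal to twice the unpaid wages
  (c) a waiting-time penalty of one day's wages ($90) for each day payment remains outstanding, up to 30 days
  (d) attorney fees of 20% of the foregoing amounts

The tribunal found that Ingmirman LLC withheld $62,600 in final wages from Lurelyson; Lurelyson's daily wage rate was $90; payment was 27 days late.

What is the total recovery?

Total award: $228,276

Doubled: 2 × $62,600 = $125,200
Penalty days: min(27, 30) = 27
Waiting-time penalty: 27 × $90 = $2,430
Subtotal: $62,600 + $125,200 + $2,430 = $190,230
Attorney fees: 20% of $190,230 = $38,046
Total award: $190,230 + $38,046 = $228,276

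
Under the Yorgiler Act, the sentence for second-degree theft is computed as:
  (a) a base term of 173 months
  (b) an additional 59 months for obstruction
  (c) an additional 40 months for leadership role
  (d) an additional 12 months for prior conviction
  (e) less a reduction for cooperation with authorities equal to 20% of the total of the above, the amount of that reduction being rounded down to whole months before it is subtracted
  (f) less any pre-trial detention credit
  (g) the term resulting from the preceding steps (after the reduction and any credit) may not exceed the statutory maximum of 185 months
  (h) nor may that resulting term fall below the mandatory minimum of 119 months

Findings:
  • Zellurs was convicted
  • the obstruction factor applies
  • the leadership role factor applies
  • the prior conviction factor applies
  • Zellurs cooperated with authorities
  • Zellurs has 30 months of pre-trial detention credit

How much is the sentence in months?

Obstruction enhancement: +59 months
Leadership role enhancement: +40 months
Prior conviction enhancement: +12 months
Adjusted term: 173 months + 59 months + 40 months + 12 months = 284 months
Cooperation with authorities reduction: 20% of 284 months = 56 months (rounded down)
After reduction: 284 − 56 = 228 months
Less pre-trial detention credit: 228 months − 30 months = 198 months
Cap at 185 months: 198 months exceeds the cap → 185 months
Minimum 119 months: 185 months meets the minimum, no increase.

Sentence: 185 months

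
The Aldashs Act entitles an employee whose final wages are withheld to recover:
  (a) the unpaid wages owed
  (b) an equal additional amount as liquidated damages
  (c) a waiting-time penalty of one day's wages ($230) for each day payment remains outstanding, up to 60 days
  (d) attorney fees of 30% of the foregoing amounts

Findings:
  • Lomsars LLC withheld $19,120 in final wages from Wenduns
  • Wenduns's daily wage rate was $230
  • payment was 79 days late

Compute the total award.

Liquidated damages (equal amount): $19,120
Penalty days: min(79, 60) = 60
Waiting-time penalty: 60 × $230 = $13,800
Subtotal: $19,120 + $19,120 + $13,800 = $52,040
Attorney fees: 30% of $52,040 = $15,612
Total award: $52,040 + $15,612 = $67,652

$67,652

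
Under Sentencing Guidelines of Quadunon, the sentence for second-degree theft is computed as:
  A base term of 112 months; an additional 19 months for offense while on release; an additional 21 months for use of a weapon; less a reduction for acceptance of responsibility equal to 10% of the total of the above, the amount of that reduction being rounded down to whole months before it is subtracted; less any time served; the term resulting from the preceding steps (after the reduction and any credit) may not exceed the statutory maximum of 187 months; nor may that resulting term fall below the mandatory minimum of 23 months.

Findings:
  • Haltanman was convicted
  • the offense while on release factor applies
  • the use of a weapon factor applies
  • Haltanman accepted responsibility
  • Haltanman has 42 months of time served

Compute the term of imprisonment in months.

95 months

Offense while on release enhancement: +19 months
Use of a weapon enhancement: +21 months
Adjusted term: 112 months + 19 months + 21 months = 152 months
Acceptance of responsibility reduction: 10% of 152 months = 15 months (rounded down)
After reduction: 152 − 15 = 137 months
Less time served: 137 months − 42 months = 95 months
Cap at 187 months: 95 months is within the cap, no reduction.
Minimum 23 months: 95 months meets the minimum, no increase.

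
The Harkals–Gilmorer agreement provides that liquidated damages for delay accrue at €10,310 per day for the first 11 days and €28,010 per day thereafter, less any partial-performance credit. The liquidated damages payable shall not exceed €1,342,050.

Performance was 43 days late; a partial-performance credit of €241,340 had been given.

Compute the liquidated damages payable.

€768,390

First 11 days: 11 × €10,310 = €113,410
Remaining days: (43 − 11) × €28,010 = €896,320
Accrued per-day damages: €113,410 + €896,320 = €1,009,730
Less partial-performance credit: €1,009,730 − €241,340 = €768,390
Cap at €1,342,050: €768,390 is within the cap, no reduction.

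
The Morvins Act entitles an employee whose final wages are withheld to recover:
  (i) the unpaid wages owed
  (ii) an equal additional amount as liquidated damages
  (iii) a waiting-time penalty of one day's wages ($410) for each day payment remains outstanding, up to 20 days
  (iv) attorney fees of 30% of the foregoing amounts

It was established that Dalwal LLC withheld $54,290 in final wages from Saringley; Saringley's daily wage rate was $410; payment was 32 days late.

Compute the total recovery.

$151,814

Liquidated damages (equal amount): $54,290
Penalty days: min(32, 20) = 20
Waiting-time penalty: 20 × $410 = $8,200
Subtotal: $54,290 + $54,290 + $8,200 = $116,780
Attorney fees: 30% of $116,780 = $35,034
Total award: $116,780 + $35,034 = $151,814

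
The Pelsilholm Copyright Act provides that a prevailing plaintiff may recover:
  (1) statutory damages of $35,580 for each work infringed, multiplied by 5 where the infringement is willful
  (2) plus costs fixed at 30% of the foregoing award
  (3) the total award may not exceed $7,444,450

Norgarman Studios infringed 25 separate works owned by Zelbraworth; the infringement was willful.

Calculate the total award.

$5,781,750

Statutory damages: 25 × $35,580 = $889,500
Multiplied by 5: 5 × $889,500 = $4,447,500
Costs: 30% of $4,447,500 = $1,334,250
Award plus costs: $4,447,500 + $1,334,250 = $5,781,750
Cap at $7,444,450: $5,781,750 is within the cap, no reduction.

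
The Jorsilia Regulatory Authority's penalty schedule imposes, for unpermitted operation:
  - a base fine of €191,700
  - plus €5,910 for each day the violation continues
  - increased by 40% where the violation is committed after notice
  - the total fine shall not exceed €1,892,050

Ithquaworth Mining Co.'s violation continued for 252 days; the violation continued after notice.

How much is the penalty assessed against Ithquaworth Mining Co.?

Per-day component: 252 × €5,910 = €1,489,320
Base plus per-day: €191,700 + €1,489,320 = €1,681,020
Enhancement: 40% of €1,681,020 = €672,408
Enhanced fine: €1,681,020 + €672,408 = €2,353,428
Cap at €1,892,050: €2,353,428 exceeds the cap → €1,892,050

€1,892,050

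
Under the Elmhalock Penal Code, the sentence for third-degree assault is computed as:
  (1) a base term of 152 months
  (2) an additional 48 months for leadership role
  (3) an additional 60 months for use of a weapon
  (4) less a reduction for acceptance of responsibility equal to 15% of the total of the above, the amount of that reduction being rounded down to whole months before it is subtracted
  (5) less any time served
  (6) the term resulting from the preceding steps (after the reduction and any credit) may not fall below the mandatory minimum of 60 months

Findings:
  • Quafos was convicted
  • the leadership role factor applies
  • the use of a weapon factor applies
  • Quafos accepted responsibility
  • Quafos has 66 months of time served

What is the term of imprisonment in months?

155 months

Leadership role enhancement: +48 months
Use of a weapon enhancement: +60 months
Adjusted term: 152 months + 48 months + 60 months = 260 months
Acceptance of responsibility reduction: 15% of 260 months = 39 months (rounded down)
After reduction: 260 − 39 = 221 months
Less time served: 221 months − 66 months = 155 months
Minimum 60 months: 155 months meets the minimum, no increase.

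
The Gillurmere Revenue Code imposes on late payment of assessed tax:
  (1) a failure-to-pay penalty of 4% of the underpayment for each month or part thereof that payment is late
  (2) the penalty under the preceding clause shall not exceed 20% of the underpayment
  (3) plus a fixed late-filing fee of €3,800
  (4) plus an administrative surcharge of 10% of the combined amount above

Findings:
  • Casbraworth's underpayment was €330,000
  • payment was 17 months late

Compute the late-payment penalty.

Accrued rate: 4% × 17 = 68%, capped at 20% → 20%
Failure-to-pay penalty: 20% of €330,000 = €66,000
Penalty before surcharge: €66,000 + €3,800 = €69,800
Administrative surcharge: 10% of €69,800 = €6,980
Total penalty: €69,800 + €6,980 = €76,780

€76,780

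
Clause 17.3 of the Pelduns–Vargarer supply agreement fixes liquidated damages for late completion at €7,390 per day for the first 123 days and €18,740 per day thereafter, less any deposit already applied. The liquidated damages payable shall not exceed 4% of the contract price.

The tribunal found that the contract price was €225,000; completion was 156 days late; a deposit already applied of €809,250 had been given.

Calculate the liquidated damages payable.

€9,000

First 123 days: 123 × €7,390 = €908,970
Remaining days: (156 − 123) × €18,740 = €618,420
Accrued per-day damages: €908,970 + €618,420 = €1,527,390
Less deposit already applied: €1,527,390 − €809,250 = €718,140
Cap: 4% of €225,000 = €9,000
Cap at €9,000: €718,140 exceeds the cap → €9,000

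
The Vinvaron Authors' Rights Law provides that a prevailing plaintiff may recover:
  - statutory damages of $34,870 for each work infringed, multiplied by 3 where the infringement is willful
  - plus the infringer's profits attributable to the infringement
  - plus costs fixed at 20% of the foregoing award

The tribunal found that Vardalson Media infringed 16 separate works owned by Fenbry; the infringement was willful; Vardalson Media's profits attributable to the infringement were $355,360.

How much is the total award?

Statutory damages: 16 × $34,870 = $557,920
Trebled: 3 × $557,920 = $1,673,760
Combined award: $1,673,760 + $355,360 = $2,029,120
Costs: 20% of $2,029,120 = $405,824
Award plus costs: $2,029,120 + $405,824 = $2,434,944

Award: $2,434,944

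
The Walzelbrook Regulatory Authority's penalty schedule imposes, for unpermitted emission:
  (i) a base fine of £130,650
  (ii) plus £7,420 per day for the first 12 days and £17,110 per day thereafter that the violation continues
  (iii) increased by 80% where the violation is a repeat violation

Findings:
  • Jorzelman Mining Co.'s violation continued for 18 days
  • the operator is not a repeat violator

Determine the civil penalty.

£322,350

First 12 days: 12 × £7,420 = £89,040
Remaining days: (18 − 12) × £17,110 = £102,660
Per-day component: £89,040 + £102,660 = £191,700
Base plus per-day: £130,650 + £191,700 = £322,350
The operator is not a repeat violator: no 80% increase.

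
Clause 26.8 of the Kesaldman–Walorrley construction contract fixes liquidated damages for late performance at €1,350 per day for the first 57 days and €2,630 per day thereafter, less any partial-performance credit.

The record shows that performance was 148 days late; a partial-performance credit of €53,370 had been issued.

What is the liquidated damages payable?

First 57 days: 57 × €1,350 = €76,950
Remaining days: (148 − 57) × €2,630 = €239,330
Accrued per-day damages: €76,950 + €239,330 = €316,280
Less partial-performance credit: €316,280 − €53,370 = €262,910

€262,910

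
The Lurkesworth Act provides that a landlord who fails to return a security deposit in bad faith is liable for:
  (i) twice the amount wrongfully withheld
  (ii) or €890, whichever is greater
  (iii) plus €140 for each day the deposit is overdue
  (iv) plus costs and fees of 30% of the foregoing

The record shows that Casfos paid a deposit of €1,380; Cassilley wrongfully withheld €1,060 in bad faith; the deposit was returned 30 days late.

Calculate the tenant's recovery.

Doubled: 2 × €1,060 = €2,120
Minimum €890: €2,120 meets the minimum, no increase.
Late-return penalty: 30 × €140 = €4,200
Damages plus late penalty: €2,120 + €4,200 = €6,320
Costs and fees: 30% of €6,320 = €1,896
Total recovery: €6,320 + €1,896 = €8,216

Recovery: €8,216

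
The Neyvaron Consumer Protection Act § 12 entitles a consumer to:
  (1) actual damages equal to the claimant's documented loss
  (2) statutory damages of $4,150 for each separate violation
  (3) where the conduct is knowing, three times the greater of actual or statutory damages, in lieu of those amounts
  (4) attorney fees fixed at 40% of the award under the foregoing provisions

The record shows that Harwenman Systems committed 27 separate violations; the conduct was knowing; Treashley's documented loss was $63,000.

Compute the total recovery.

$470,610

Statutory damages: 27 × $4,150 = $112,050
Greater of actual damages ($63,000) or statutory damages ($112,050): $112,050
Trebled: 3 × $112,050 = $336,150
Attorney fees: 40% of $336,150 = $134,460
Total recovery: $336,150 + $134,460 = $470,610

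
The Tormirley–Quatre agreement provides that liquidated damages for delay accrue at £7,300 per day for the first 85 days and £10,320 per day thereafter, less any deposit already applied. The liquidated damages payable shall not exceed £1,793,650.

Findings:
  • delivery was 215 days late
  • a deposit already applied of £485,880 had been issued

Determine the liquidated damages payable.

First 85 days: 85 × £7,300 = £620,500
Remaining days: (215 − 85) × £10,320 = £1,341,600
Accrued per-day damages: £620,500 + £1,341,600 = £1,962,100
Less deposit already applied: £1,962,100 − £485,880 = £1,476,220
Cap at £1,793,650: £1,476,220 is within the cap, no reduction.

£1,476,220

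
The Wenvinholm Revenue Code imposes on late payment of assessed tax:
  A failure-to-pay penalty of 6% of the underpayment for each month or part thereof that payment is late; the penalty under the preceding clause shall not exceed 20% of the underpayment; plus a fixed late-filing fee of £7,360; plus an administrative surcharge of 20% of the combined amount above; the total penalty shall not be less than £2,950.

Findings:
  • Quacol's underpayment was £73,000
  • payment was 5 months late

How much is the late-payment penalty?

Accrued rate: 6% × 5 = 30%, capped at 20% → 20%
Failure-to-pay penalty: 20% of £73,000 = £14,600
Penalty before surcharge: £14,600 + £7,360 = £21,960
Administrative surcharge: 20% of £21,960 = £4,392
Total penalty: £21,960 + £4,392 = £26,352
Minimum £2,950: £26,352 meets the minimum, no increase.

£26,352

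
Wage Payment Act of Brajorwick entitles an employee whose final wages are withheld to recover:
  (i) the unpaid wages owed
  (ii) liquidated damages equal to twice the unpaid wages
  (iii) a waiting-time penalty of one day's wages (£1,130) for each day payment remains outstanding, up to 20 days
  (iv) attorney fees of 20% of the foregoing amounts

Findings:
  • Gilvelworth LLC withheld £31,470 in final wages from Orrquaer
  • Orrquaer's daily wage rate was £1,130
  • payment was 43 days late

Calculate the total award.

Doubled: 2 × £31,470 = £62,940
Penalty days: min(43, 20) = 20
Waiting-time penalty: 20 × £1,130 = £22,600
Subtotal: £31,470 + £62,940 + £22,600 = £117,010
Attorney fees: 20% of £117,010 = £23,402
Total award: £117,010 + £23,402 = £140,412

£140,412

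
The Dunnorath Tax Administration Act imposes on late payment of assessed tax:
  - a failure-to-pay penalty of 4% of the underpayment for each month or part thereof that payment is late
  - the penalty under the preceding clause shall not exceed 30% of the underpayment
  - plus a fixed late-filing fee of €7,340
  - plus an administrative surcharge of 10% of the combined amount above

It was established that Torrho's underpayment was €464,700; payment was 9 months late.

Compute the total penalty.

Accrued rate: 4% × 9 = 36%, capped at 30% → 30%
Failure-to-pay penalty: 30% of €464,700 = €139,410
Penalty before surcharge: €139,410 + €7,340 = €146,750
Administrative surcharge: 10% of €146,750 = €14,675
Total penalty: €146,750 + €14,675 = €161,425

€161,425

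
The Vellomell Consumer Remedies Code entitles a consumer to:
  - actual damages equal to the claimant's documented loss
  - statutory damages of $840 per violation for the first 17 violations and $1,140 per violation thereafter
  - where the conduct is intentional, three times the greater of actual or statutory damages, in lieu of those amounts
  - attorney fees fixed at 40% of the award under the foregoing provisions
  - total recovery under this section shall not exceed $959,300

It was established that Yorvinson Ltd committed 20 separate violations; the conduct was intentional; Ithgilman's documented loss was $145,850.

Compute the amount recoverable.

First 17 violations: 17 × $840 = $14,280
Remaining violations: (20 − 17) × $1,140 = $3,420
Statutory damages: $14,280 + $3,420 = $17,700
Greater of actual damages ($145,850) or statutory damages ($17,700): $145,850
Trebled: 3 × $145,850 = $437,550
Attorney fees: 40% of $437,550 = $175,020
Total before cap: $437,550 + $175,020 = $612,570
Cap at $959,300: $612,570 is within the cap, no reduction.

$612,570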